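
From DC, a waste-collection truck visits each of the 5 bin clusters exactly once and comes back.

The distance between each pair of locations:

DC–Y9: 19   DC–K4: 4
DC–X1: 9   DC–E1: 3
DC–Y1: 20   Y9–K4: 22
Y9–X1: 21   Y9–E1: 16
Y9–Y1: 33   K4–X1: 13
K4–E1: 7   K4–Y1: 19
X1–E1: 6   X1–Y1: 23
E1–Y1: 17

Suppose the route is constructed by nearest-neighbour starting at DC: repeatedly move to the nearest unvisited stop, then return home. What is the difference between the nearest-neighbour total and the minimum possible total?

7 longer than the optimal tour.

DC: E1=3, K4=4, X1=9, Y9=19, Y1=20 ⇒ E1
E1: X1=6, K4=7, Y9=16, Y1=17 ⇒ X1
X1: K4=13, Y9=21, Y1=23 ⇒ K4
K4: Y1=19, Y9=22 ⇒ Y1
Y1: Y9=33 ⇒ Y9
NN route DC → E1 → X1 → K4 → Y1 → Y9 → DC costs 93.
Optimal: DC → Y9 → X1 → E1 → Y1 → K4 → DC costs 86 (by enumerating all 60 distinct tours).
Excess = 93 − 86 = 7.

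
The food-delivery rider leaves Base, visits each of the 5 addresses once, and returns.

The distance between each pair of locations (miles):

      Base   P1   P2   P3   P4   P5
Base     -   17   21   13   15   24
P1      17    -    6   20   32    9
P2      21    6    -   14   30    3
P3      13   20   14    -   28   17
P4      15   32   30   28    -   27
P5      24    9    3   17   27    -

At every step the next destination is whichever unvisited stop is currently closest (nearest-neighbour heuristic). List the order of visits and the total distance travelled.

Base → [P3:13 / P4:15 / P1:17 / P2:21 / P5:24] → P3 (13)
P3 → [P2:14 / P5:17 / P1:20 / P4:28] → P2 (14)
P2 → [P5:3 / P1:6 / P4:30] → P5 (3)
P5 → [P1:9 / P4:27] → P1 (9)
P1 → [P4:32] → P4 (32)
Return P4→Base: 15.
Total = 13 + 14 + 3 + 9 + 32 + 15 = 86.

Nearest-neighbour total = 86 miles; route Base → P3 → P2 → P5 → P1 → P4 → Base.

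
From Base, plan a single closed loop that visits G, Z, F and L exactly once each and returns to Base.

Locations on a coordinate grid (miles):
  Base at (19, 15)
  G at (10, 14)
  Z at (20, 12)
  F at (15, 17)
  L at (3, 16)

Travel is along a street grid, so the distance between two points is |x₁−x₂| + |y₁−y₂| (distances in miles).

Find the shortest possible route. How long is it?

Minimum total distance: 44 miles.

With 4 stops there are 4!/2 = 12 distinct round trips (a route and its reverse cost the same).
Base-G-Z-F-L-Base: 10+12+10+13+17 = 62
Base-G-Z-L-F-Base: 10+12+21+13+6 = 62
Base-G-F-Z-L-Base: 10+8+10+21+17 = 66
Base-G-F-L-Z-Base: 10+8+13+21+4 = 56
Base-G-L-Z-F-Base: 10+9+21+10+6 = 56
Base-G-L-F-Z-Base: 10+9+13+10+4 = 46
Base-Z-G-F-L-Base: 4+12+8+13+17 = 54
Base-Z-G-L-F-Base: 4+12+9+13+6 = 44
Base-Z-F-G-L-Base: 4+10+8+9+17 = 48
Base-Z-L-G-F-Base: 4+21+9+8+6 = 48
Base-F-G-Z-L-Base: 6+8+12+21+17 = 64
Base-F-Z-G-L-Base: 6+10+12+9+17 = 54
The minimum is 44.
One optimal route: Base → Z → G → L → F → Base (or its reverse).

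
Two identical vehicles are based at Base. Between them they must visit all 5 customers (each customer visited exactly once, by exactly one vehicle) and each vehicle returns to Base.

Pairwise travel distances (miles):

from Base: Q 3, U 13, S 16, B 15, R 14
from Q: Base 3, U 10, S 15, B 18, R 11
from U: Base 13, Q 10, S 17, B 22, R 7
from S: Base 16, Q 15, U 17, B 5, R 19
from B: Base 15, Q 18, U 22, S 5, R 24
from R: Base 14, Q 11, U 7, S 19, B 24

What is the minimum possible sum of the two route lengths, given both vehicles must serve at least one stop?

64 miles — the smallest possible combined total.

Try each way of splitting the stops between the two vehicles (each non-empty) and, for each split, find the best tour for each vehicle:
  {Q} + {U, S, B, R}: 6 + 58 = 64
  {U} + {Q, S, B, R}: 26 + 53 = 79
  {Q, U} + {S, B, R}: 26 + 53 = 79
  {S} + {Q, U, B, R}: 32 + 58 = 90
  {Q, S} + {U, B, R}: 34 + 58 = 92
  {U, S} + {Q, B, R}: 46 + 53 = 99
  … (15 splits in total)
Best: vehicle 1 Base → Q → Base = 6; vehicle 2 Base → B → S → U → R → Base = 58; combined 64.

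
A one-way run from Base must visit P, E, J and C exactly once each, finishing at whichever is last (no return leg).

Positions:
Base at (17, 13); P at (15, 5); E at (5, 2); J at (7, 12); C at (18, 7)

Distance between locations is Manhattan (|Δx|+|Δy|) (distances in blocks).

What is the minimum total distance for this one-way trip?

There are 4! = 24 possible orderings.
Base → P → E → J → C: 10+13+12+16 = 51
Base → P → E → C → J: 10+13+18+16 = 57
Base → P → J → E → C: 10+15+12+18 = 55
Base → P → J → C → E: 10+15+16+18 = 59
Base → P → C → E → J: 10+5+18+12 = 45
Base → P → C → J → E: 10+5+16+12 = 43
Base → E → P → J → C: 23+13+15+16 = 67
Base → E → P → C → J: 23+13+5+16 = 57
Base → E → J → P → C: 23+12+15+5 = 55
Base → E → J → C → P: 23+12+16+5 = 56
Base → E → C → P → J: 23+18+5+15 = 61
Base → E → C → J → P: 23+18+16+15 = 72
Base → J → P → E → C: 11+15+13+18 = 57
Base → J → P → C → E: 11+15+5+18 = 49
… (10 more)
Base → C → P → E → J: 7+5+13+12 = 37  ← best
The minimum is 37.
One shortest path: Base → C → P → E → J.

37 blocks — the minimum one-way total.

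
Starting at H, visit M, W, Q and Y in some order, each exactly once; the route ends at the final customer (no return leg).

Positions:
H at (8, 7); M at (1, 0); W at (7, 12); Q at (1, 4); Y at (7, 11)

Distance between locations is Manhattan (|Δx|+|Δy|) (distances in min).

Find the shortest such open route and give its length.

There are 4! = 24 possible orderings.
H→M→W→Q→Y: 14+18+14+13 = 59
H→M→W→Y→Q: 14+18+1+13 = 46
H→M→Q→W→Y: 14+4+14+1 = 33
H→M→Q→Y→W: 14+4+13+1 = 32
H→M→Y→W→Q: 14+17+1+14 = 46
H→M→Y→Q→W: 14+17+13+14 = 58
H→W→M→Q→Y: 6+18+4+13 = 41
H→W→M→Y→Q: 6+18+17+13 = 54
H→W→Q→M→Y: 6+14+4+17 = 41
H→W→Q→Y→M: 6+14+13+17 = 50
H→W→Y→M→Q: 6+1+17+4 = 28
H→W→Y→Q→M: 6+1+13+4 = 24
H→Q→M→W→Y: 10+4+18+1 = 33
H→Q→M→Y→W: 10+4+17+1 = 32
… (10 more)
The minimum is 24.
One shortest path: H → W → Y → Q → M.

Minimum one-way distance = 24 min.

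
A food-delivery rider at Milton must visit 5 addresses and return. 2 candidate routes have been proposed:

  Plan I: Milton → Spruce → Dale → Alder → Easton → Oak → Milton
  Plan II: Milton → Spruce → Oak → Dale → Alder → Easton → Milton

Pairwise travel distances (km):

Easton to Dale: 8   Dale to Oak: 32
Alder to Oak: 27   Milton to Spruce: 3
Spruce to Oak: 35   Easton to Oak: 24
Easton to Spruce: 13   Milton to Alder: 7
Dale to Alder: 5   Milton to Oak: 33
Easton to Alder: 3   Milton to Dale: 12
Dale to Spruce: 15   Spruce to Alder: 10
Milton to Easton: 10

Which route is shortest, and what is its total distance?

83 km — Plan I is the shortest.

Plan I: 3 + 15 + 5 + 3 + 24 + 33 = 83
Plan II: 3 + 35 + 32 + 5 + 3 + 10 = 88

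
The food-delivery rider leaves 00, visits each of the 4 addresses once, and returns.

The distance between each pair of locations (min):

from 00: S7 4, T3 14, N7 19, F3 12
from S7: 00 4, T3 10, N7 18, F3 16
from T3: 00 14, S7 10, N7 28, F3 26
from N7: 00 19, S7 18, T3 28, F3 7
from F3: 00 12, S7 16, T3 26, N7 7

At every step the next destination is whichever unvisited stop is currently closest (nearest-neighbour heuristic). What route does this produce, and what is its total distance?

66 min along 00 → S7 → T3 → F3 → N7 → 00.

At 00 the remaining stops are S7 4, F3 12, T3 14, N7 19; go to S7.
At S7 the remaining stops are T3 10, F3 16, N7 18; go to T3.
At T3 the remaining stops are F3 26, N7 28; go to F3.
At F3 the remaining stops are N7 7; go to N7.
Return N7→00: 19.
Total = 4 + 10 + 26 + 7 + 19 = 66.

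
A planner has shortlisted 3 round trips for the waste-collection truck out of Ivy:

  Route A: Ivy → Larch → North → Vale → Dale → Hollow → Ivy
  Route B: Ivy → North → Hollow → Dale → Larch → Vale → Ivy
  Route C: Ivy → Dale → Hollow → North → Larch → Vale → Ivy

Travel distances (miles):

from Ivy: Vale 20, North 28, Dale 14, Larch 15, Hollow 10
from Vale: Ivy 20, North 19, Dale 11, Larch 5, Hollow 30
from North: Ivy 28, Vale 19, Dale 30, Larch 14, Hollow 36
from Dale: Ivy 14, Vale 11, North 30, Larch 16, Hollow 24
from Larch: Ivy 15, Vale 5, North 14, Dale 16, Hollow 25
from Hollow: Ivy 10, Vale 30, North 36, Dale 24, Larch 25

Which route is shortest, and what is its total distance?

Route A: 15 + 14 + 19 + 11 + 24 + 10 = 93
Route B: 28 + 36 + 24 + 16 + 5 + 20 = 129
Route C: 14 + 24 + 36 + 14 + 5 + 20 = 113

Shortest is Route A, total 93 miles.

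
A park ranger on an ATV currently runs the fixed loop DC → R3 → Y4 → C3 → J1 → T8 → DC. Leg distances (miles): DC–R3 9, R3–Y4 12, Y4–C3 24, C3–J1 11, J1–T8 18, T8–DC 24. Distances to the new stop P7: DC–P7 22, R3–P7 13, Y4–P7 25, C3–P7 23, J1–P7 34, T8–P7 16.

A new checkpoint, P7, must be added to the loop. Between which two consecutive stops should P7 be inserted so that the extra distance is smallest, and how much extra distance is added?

Insertion cost between consecutive stops i–j is d(i,P7) + d(P7,j) − d(i,j):
  between DC and R3: 22 + 13 − 9 = 26
  between R3 and Y4: 13 + 25 − 12 = 26
  between Y4 and C3: 25 + 23 − 24 = 24
  between C3 and J1: 23 + 34 − 11 = 46
  between J1 and T8: 34 + 16 − 18 = 32
  between T8 and DC: 16 + 22 − 24 = 14
Cheapest insertion is between T8 and DC, adding 14.
New total = 98 + 14 = 112.

Minimum extra distance: 14 miles, inserting P7 between T8 and DC.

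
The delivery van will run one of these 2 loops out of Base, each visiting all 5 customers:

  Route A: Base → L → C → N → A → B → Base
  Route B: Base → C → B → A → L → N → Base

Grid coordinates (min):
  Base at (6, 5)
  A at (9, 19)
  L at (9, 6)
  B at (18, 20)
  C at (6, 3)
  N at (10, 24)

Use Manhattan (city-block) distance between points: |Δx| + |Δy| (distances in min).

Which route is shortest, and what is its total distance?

Shortest is Route A, total 78 min.

Route A: 4 + 6 + 25 + 6 + 10 + 27 = 78
Route B: 2 + 29 + 10 + 13 + 19 + 23 = 96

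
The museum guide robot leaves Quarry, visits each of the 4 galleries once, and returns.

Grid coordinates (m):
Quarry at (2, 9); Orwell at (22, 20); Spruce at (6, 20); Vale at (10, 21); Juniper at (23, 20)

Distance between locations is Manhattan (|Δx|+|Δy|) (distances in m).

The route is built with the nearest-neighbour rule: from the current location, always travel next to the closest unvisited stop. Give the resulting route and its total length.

Total distance 66 m via the nearest-neighbour route Quarry → Spruce → Vale → Orwell → Juniper → Quarry.

At Quarry the remaining stops are Spruce 15, Vale 20, Orwell 31, Juniper 32; go to Spruce.
At Spruce the remaining stops are Vale 5, Orwell 16, Juniper 17; go to Vale.
At Vale the remaining stops are Orwell 13, Juniper 14; go to Orwell.
At Orwell the remaining stops are Juniper 1; go to Juniper.
Return Juniper→Quarry: 32.
Total = 15 + 5 + 13 + 1 + 32 = 66.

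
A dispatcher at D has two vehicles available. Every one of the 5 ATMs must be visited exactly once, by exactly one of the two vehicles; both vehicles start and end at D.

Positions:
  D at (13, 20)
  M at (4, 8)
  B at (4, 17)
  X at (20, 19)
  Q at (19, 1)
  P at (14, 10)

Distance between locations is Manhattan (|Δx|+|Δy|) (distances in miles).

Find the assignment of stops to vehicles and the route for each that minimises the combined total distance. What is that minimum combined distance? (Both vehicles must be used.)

84 miles — the smallest possible combined total.

Try each way of splitting the stops between the two vehicles (each non-empty) and, for each split, find the best tour for each vehicle:
  {M} + {B, X, Q, P}: 42 + 70 = 112
  {B} + {M, X, Q, P}: 24 + 72 = 96
  {M, B} + {X, Q, P}: 42 + 52 = 94
  {X} + {M, B, Q, P}: 16 + 68 = 84
  {M, X} + {B, Q, P}: 56 + 68 = 124
  {B, X} + {M, Q, P}: 38 + 68 = 106
  … (15 splits in total)
Best: vehicle 1 D → X → D = 16; vehicle 2 D → B → M → Q → P → D = 68; combined 84.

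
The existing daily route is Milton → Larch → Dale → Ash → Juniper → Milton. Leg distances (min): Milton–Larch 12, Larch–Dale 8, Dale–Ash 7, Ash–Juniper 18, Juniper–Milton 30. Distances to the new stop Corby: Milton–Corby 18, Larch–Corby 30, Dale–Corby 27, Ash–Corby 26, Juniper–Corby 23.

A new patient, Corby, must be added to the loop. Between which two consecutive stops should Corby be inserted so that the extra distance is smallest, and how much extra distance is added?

Adding 11 min by placing Corby on the Juniper–Milton leg.

Insertion cost between consecutive stops i–j is d(i,Corby) + d(Corby,j) − d(i,j):
  between Milton and Larch: 18 + 30 − 12 = 36
  between Larch and Dale: 30 + 27 − 8 = 49
  between Dale and Ash: 27 + 26 − 7 = 46
  between Ash and Juniper: 26 + 23 − 18 = 31
  between Juniper and Milton: 23 + 18 − 30 = 11
Cheapest insertion is between Juniper and Milton, adding 11.
New total = 75 + 11 = 86.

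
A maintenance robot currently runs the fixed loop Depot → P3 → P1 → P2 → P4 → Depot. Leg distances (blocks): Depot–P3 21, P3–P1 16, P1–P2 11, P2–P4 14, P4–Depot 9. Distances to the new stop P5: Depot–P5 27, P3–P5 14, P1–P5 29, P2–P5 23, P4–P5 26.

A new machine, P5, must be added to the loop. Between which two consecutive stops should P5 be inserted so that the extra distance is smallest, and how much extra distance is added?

Minimum extra distance: 20 blocks, inserting P5 between Depot and P3.

Insertion cost between consecutive stops i–j is d(i,P5) + d(P5,j) − d(i,j):
  between Depot and P3: 27 + 14 − 21 = 20
  between P3 and P1: 14 + 29 − 16 = 27
  between P1 and P2: 29 + 23 − 11 = 41
  between P2 and P4: 23 + 26 − 14 = 35
  between P4 and Depot: 26 + 27 − 9 = 44
Cheapest insertion is between Depot and P3, adding 20.
New total = 71 + 20 = 91.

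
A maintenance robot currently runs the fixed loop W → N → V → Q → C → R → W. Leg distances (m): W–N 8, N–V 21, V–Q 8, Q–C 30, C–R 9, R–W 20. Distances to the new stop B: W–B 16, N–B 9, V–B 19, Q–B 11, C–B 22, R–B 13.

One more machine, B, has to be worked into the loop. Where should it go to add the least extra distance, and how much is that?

Insertion cost between consecutive stops i–j is d(i,B) + d(B,j) − d(i,j):
  between W and N: 16 + 9 − 8 = 17
  between N and V: 9 + 19 − 21 = 7
  between V and Q: 19 + 11 − 8 = 22
  between Q and C: 11 + 22 − 30 = 3
  between C and R: 22 + 13 − 9 = 26
  between R and W: 13 + 16 − 20 = 9
Cheapest insertion is between Q and C, adding 3.
New total = 96 + 3 = 99.

Minimum extra distance: 3 m, inserting B between Q and C.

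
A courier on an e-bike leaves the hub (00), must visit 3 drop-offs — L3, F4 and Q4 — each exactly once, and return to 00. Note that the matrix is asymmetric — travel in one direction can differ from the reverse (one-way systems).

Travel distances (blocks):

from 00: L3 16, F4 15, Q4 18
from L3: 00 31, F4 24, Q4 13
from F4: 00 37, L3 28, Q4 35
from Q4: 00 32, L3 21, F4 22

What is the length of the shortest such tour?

Shortest round trip = 88 blocks.

00 - L3 - F4 - Q4 - 00: 16+24+35+32 = 107
00 - L3 - Q4 - F4 - 00: 16+13+22+37 = 88
00 - F4 - L3 - Q4 - 00: 15+28+13+32 = 88
00 - F4 - Q4 - L3 - 00: 15+35+21+31 = 102
00 - Q4 - L3 - F4 - 00: 18+21+24+37 = 100
00 - Q4 - F4 - L3 - 00: 18+22+28+31 = 99
The minimum is 88.
One optimal route: 00 → L3 → Q4 → F4 → 00.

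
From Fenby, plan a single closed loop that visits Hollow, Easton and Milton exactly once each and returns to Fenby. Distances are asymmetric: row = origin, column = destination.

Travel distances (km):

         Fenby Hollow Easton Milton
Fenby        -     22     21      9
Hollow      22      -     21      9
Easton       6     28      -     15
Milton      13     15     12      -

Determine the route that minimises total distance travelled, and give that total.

49 km — the shortest possible round trip.

Fenby - Hollow - Easton - Milton - Fenby: 22+21+15+13 = 71
Fenby - Hollow - Milton - Easton - Fenby: 22+9+12+6 = 49
Fenby - Easton - Hollow - Milton - Fenby: 21+28+9+13 = 71
Fenby - Easton - Milton - Hollow - Fenby: 21+15+15+22 = 73
Fenby - Milton - Hollow - Easton - Fenby: 9+15+21+6 = 51
Fenby - Milton - Easton - Hollow - Fenby: 9+12+28+22 = 71
The minimum is 49.
One optimal route: Fenby → Hollow → Milton → Easton → Fenby.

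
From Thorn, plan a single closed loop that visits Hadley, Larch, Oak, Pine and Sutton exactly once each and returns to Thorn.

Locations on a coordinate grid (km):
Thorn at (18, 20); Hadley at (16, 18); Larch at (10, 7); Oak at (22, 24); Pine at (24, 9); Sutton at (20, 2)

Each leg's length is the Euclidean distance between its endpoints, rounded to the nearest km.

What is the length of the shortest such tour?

There are 60 distinct closed tours to check (reversals are equivalent).
Thorn→Hadley→Larch→Oak→Pine→Sutton→Thorn: 3+13+21+15+8+18 = 78
Thorn→Hadley→Larch→Oak→Sutton→Pine→Thorn: 3+13+21+22+8+13 = 80
Thorn→Hadley→Larch→Pine→Oak→Sutton→Thorn: 3+13+14+15+22+18 = 85
Thorn→Hadley→Larch→Pine→Sutton→Oak→Thorn: 3+13+14+8+22+6 = 66
Thorn→Hadley→Larch→Sutton→Oak→Pine→Thorn: 3+13+11+22+15+13 = 77
Thorn→Hadley→Larch→Sutton→Pine→Oak→Thorn: 3+13+11+8+15+6 = 56
Thorn→Hadley→Oak→Larch→Pine→Sutton→Thorn: 3+8+21+14+8+18 = 72
Thorn→Hadley→Oak→Larch→Sutton→Pine→Thorn: 3+8+21+11+8+13 = 64
Thorn→Hadley→Oak→Pine→Larch→Sutton→Thorn: 3+8+15+14+11+18 = 69
Thorn→Hadley→Oak→Pine→Sutton→Larch→Thorn: 3+8+15+8+11+15 = 60
Thorn→Hadley→Oak→Sutton→Larch→Pine→Thorn: 3+8+22+11+14+13 = 71
Thorn→Hadley→Oak→Sutton→Pine→Larch→Thorn: 3+8+22+8+14+15 = 70
Thorn→Hadley→Pine→Larch→Oak→Sutton→Thorn: 3+12+14+21+22+18 = 90
Thorn→Hadley→Pine→Larch→Sutton→Oak→Thorn: 3+12+14+11+22+6 = 68
… (46 more)
The minimum is 56.
One optimal route: Thorn → Hadley → Larch → Sutton → Pine → Oak → Thorn (or its reverse).

Shortest round trip = 56 km.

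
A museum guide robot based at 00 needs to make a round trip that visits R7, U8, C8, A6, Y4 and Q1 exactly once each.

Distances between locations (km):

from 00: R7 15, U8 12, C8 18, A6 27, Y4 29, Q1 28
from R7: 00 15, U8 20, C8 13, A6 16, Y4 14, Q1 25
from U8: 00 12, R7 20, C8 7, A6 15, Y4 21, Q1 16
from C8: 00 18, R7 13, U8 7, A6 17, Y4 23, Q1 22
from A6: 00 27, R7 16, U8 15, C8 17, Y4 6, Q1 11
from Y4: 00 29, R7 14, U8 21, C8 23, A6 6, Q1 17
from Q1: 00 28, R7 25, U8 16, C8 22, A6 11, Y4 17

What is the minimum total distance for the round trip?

Shortest round trip = 87 km.

With 6 stops there are 6!/2 = 360 distinct round trips (a route and its reverse cost the same).
00→R7→U8→C8→A6→Y4→Q1→00: 15+20+7+17+6+17+28 = 110
00→R7→U8→C8→A6→Q1→Y4→00: 15+20+7+17+11+17+29 = 116
00→R7→U8→C8→Y4→A6→Q1→00: 15+20+7+23+6+11+28 = 110
00→R7→U8→C8→Y4→Q1→A6→00: 15+20+7+23+17+11+27 = 120
00→R7→U8→C8→Q1→A6→Y4→00: 15+20+7+22+11+6+29 = 110
00→R7→U8→C8→Q1→Y4→A6→00: 15+20+7+22+17+6+27 = 114
00→R7→U8→A6→C8→Y4→Q1→00: 15+20+15+17+23+17+28 = 135
00→R7→U8→A6→C8→Q1→Y4→00: 15+20+15+17+22+17+29 = 135
… (352 more)
00→R7→Y4→A6→Q1→U8→C8→00: 15+14+6+11+16+7+18 = 87  ← best
The minimum is 87.
One optimal route: 00 → R7 → Y4 → A6 → Q1 → U8 → C8 → 00 (or its reverse).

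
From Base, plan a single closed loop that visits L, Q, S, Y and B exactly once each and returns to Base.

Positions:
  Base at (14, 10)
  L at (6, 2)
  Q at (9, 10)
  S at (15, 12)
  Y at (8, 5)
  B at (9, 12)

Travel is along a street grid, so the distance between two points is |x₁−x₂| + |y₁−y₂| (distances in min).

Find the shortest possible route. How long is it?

Base-L-Q-S-Y-B-Base: 16+11+8+14+8+7 = 64
Base-L-Q-S-B-Y-Base: 16+11+8+6+8+11 = 60
Base-L-Q-Y-S-B-Base: 16+11+6+14+6+7 = 60
Base-L-Q-Y-B-S-Base: 16+11+6+8+6+3 = 50
Base-L-Q-B-S-Y-Base: 16+11+2+6+14+11 = 60
Base-L-Q-B-Y-S-Base: 16+11+2+8+14+3 = 54
Base-L-S-Q-Y-B-Base: 16+19+8+6+8+7 = 64
Base-L-S-Q-B-Y-Base: 16+19+8+2+8+11 = 64
Base-L-S-Y-Q-B-Base: 16+19+14+6+2+7 = 64
Base-L-S-Y-B-Q-Base: 16+19+14+8+2+5 = 64
Base-L-S-B-Q-Y-Base: 16+19+6+2+6+11 = 60
Base-L-S-B-Y-Q-Base: 16+19+6+8+6+5 = 60
Base-L-Y-Q-S-B-Base: 16+5+6+8+6+7 = 48
Base-L-Y-Q-B-S-Base: 16+5+6+2+6+3 = 38
… (46 more)
The minimum is 38.
One optimal route: Base → L → Y → Q → B → S → Base (or its reverse).

38 min — the shortest possible round trip.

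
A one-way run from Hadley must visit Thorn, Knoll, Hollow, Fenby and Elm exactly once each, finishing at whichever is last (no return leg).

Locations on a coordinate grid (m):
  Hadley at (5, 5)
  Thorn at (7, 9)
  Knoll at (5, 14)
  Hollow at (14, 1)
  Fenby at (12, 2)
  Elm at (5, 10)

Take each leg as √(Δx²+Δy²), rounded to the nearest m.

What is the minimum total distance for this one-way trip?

Shortest open route: 25 m.

There are 5! = 120 possible orderings.
Hadley - Thorn - Knoll - Hollow - Fenby - Elm: 4+5+16+2+11 = 38
Hadley - Thorn - Knoll - Hollow - Elm - Fenby: 4+5+16+13+11 = 49
Hadley - Thorn - Knoll - Fenby - Hollow - Elm: 4+5+14+2+13 = 38
Hadley - Thorn - Knoll - Fenby - Elm - Hollow: 4+5+14+11+13 = 47
Hadley - Thorn - Knoll - Elm - Hollow - Fenby: 4+5+4+13+2 = 28
Hadley - Thorn - Knoll - Elm - Fenby - Hollow: 4+5+4+11+2 = 26
Hadley - Thorn - Hollow - Knoll - Fenby - Elm: 4+11+16+14+11 = 56
Hadley - Thorn - Hollow - Knoll - Elm - Fenby: 4+11+16+4+11 = 46
Hadley - Thorn - Hollow - Fenby - Knoll - Elm: 4+11+2+14+4 = 35
Hadley - Thorn - Hollow - Fenby - Elm - Knoll: 4+11+2+11+4 = 32
Hadley - Thorn - Hollow - Elm - Knoll - Fenby: 4+11+13+4+14 = 46
Hadley - Thorn - Hollow - Elm - Fenby - Knoll: 4+11+13+11+14 = 53
Hadley - Thorn - Fenby - Knoll - Hollow - Elm: 4+9+14+16+13 = 56
Hadley - Thorn - Fenby - Knoll - Elm - Hollow: 4+9+14+4+13 = 44
… (106 more)
Hadley - Elm - Knoll - Thorn - Fenby - Hollow: 5+4+5+9+2 = 25  ← best
The minimum is 25.
One shortest path: Hadley → Elm → Knoll → Thorn → Fenby → Hollow.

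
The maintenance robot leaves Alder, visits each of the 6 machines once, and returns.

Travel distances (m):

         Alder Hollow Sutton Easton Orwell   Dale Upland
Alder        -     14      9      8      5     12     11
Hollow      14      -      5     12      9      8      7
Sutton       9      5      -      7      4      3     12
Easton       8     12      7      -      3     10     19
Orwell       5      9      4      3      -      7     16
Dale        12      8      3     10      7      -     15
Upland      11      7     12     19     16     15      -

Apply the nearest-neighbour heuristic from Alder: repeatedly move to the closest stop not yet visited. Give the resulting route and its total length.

Nearest-neighbour total = 44 m; route Alder → Orwell → Easton → Sutton → Dale → Hollow → Upland → Alder.

At Alder the remaining stops are Orwell 5, Easton 8, Sutton 9, Upland 11, Dale 12, Hollow 14; go to Orwell.
At Orwell the remaining stops are Easton 3, Sutton 4, Dale 7, Hollow 9, Upland 16; go to Easton.
At Easton the remaining stops are Sutton 7, Dale 10, Hollow 12, Upland 19; go to Sutton.
At Sutton the remaining stops are Dale 3, Hollow 5, Upland 12; go to Dale.
At Dale the remaining stops are Hollow 8, Upland 15; go to Hollow.
At Hollow the remaining stops are Upland 7; go to Upland.
Return Upland→Alder: 11.
Total = 5 + 3 + 7 + 3 + 8 + 7 + 11 = 44.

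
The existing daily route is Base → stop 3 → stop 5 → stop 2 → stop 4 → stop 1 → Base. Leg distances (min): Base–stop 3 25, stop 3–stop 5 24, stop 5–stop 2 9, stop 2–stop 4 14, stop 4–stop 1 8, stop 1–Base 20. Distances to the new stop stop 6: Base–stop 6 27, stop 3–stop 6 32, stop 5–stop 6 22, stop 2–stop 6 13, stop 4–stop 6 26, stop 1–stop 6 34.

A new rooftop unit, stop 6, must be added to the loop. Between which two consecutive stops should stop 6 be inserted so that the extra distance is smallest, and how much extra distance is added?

Insertion cost between consecutive stops i–j is d(i,stop 6) + d(stop 6,j) − d(i,j):
  between Base and stop 3: 27 + 32 − 25 = 34
  between stop 3 and stop 5: 32 + 22 − 24 = 30
  between stop 5 and stop 2: 22 + 13 − 9 = 26
  between stop 2 and stop 4: 13 + 26 − 14 = 25
  between stop 4 and stop 1: 26 + 34 − 8 = 52
  between stop 1 and Base: 34 + 27 − 20 = 41
Cheapest insertion is between stop 2 and stop 4, adding 25.
New total = 100 + 25 = 125.

+25 min — insert stop 6 between stop 2 and stop 4.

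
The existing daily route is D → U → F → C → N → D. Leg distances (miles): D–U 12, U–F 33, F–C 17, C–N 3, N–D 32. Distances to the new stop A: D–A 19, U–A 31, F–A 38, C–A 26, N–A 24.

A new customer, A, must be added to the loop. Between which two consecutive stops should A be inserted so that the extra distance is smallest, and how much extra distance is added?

Minimum extra distance: 11 miles, inserting A between N and D.

Insertion cost between consecutive stops i–j is d(i,A) + d(A,j) − d(i,j):
  between D and U: 19 + 31 − 12 = 38
  between U and F: 31 + 38 − 33 = 36
  between F and C: 38 + 26 − 17 = 47
  between C and N: 26 + 24 − 3 = 47
  between N and D: 24 + 19 − 32 = 11
Cheapest insertion is between N and D, adding 11.
New total = 97 + 11 = 108.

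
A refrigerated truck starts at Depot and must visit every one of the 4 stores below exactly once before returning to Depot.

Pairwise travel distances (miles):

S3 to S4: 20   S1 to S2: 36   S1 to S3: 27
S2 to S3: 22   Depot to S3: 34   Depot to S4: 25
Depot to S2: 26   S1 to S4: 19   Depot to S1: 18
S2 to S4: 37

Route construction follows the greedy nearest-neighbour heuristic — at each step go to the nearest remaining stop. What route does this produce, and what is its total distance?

Depot → [S1:18 / S4:25 / S2:26 / S3:34] → S1 (18)
S1 → [S4:19 / S3:27 / S2:36] → S4 (19)
S4 → [S3:20 / S2:37] → S3 (20)
S3 → [S2:22] → S2 (22)
Return S2→Depot: 26.
Total = 18 + 19 + 20 + 22 + 26 = 105.

Total distance 105 miles via the nearest-neighbour route Depot → S1 → S4 → S3 → S2 → Depot.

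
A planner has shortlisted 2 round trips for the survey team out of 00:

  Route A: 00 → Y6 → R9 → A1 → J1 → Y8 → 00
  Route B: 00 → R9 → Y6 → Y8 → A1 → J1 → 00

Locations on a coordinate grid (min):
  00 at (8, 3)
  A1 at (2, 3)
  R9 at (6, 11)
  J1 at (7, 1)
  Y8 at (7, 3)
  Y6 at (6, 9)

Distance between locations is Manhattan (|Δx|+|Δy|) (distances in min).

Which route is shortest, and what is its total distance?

Route A: 8 + 2 + 12 + 7 + 2 + 1 = 32
Route B: 10 + 2 + 7 + 5 + 7 + 3 = 34

32 min — Route A is the shortest.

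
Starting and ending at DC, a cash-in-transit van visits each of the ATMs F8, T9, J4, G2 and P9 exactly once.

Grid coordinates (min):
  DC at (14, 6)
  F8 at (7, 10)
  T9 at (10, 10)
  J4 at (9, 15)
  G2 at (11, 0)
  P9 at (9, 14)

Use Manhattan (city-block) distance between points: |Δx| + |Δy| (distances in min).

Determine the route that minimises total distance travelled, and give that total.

Shortest round trip = 44 min.

There are 60 distinct closed tours to check (reversals are equivalent).
DC → F8 → T9 → J4 → G2 → P9 → DC: 11+3+6+17+16+13 = 66
DC → F8 → T9 → J4 → P9 → G2 → DC: 11+3+6+1+16+9 = 46
DC → F8 → T9 → G2 → J4 → P9 → DC: 11+3+11+17+1+13 = 56
DC → F8 → T9 → G2 → P9 → J4 → DC: 11+3+11+16+1+14 = 56
DC → F8 → T9 → P9 → J4 → G2 → DC: 11+3+5+1+17+9 = 46
DC → F8 → T9 → P9 → G2 → J4 → DC: 11+3+5+16+17+14 = 66
DC → F8 → J4 → T9 → G2 → P9 → DC: 11+7+6+11+16+13 = 64
DC → F8 → J4 → T9 → P9 → G2 → DC: 11+7+6+5+16+9 = 54
DC → F8 → J4 → G2 → T9 → P9 → DC: 11+7+17+11+5+13 = 64
DC → F8 → J4 → G2 → P9 → T9 → DC: 11+7+17+16+5+8 = 64
DC → F8 → J4 → P9 → T9 → G2 → DC: 11+7+1+5+11+9 = 44
DC → F8 → J4 → P9 → G2 → T9 → DC: 11+7+1+16+11+8 = 54
DC → F8 → G2 → T9 → J4 → P9 → DC: 11+14+11+6+1+13 = 56
DC → F8 → G2 → T9 → P9 → J4 → DC: 11+14+11+5+1+14 = 56
… (46 more)
The minimum is 44.
One optimal route: DC → F8 → J4 → P9 → T9 → G2 → DC (or its reverse).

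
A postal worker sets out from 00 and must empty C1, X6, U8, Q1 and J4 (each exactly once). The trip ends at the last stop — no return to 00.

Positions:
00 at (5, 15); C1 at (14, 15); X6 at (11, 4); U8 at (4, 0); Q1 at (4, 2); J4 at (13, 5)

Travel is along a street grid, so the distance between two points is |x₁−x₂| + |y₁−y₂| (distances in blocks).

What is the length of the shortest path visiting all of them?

There are 5! = 120 possible orderings.
00→C1→X6→U8→Q1→J4: 9+14+11+2+12 = 48
00→C1→X6→U8→J4→Q1: 9+14+11+14+12 = 60
00→C1→X6→Q1→U8→J4: 9+14+9+2+14 = 48
00→C1→X6→Q1→J4→U8: 9+14+9+12+14 = 58
00→C1→X6→J4→U8→Q1: 9+14+3+14+2 = 42
00→C1→X6→J4→Q1→U8: 9+14+3+12+2 = 40
00→C1→U8→X6→Q1→J4: 9+25+11+9+12 = 66
00→C1→U8→X6→J4→Q1: 9+25+11+3+12 = 60
00→C1→U8→Q1→X6→J4: 9+25+2+9+3 = 48
00→C1→U8→Q1→J4→X6: 9+25+2+12+3 = 51
00→C1→U8→J4→X6→Q1: 9+25+14+3+9 = 60
00→C1→U8→J4→Q1→X6: 9+25+14+12+9 = 69
00→C1→Q1→X6→U8→J4: 9+23+9+11+14 = 66
00→C1→Q1→X6→J4→U8: 9+23+9+3+14 = 58
… (106 more)
00→C1→J4→X6→Q1→U8: 9+11+3+9+2 = 34  ← best
The minimum is 34.
One shortest path: 00 → C1 → J4 → X6 → Q1 → U8.

Minimum one-way distance = 34 blocks.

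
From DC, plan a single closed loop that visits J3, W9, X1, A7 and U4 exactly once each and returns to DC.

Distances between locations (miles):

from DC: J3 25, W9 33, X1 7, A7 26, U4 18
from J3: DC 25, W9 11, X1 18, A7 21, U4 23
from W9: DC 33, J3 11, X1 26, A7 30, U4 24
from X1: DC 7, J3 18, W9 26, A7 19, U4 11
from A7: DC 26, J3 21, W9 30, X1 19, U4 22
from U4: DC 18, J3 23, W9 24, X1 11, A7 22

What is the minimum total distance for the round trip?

With 5 stops there are 5!/2 = 60 distinct round trips (a route and its reverse cost the same).
DC - J3 - W9 - X1 - A7 - U4 - DC: 25+11+26+19+22+18 = 121
DC - J3 - W9 - X1 - U4 - A7 - DC: 25+11+26+11+22+26 = 121
DC - J3 - W9 - A7 - X1 - U4 - DC: 25+11+30+19+11+18 = 114
DC - J3 - W9 - A7 - U4 - X1 - DC: 25+11+30+22+11+7 = 106
DC - J3 - W9 - U4 - X1 - A7 - DC: 25+11+24+11+19+26 = 116
DC - J3 - W9 - U4 - A7 - X1 - DC: 25+11+24+22+19+7 = 108
DC - J3 - X1 - W9 - A7 - U4 - DC: 25+18+26+30+22+18 = 139
DC - J3 - X1 - W9 - U4 - A7 - DC: 25+18+26+24+22+26 = 141
DC - J3 - X1 - A7 - W9 - U4 - DC: 25+18+19+30+24+18 = 134
DC - J3 - X1 - A7 - U4 - W9 - DC: 25+18+19+22+24+33 = 141
DC - J3 - X1 - U4 - W9 - A7 - DC: 25+18+11+24+30+26 = 134
DC - J3 - X1 - U4 - A7 - W9 - DC: 25+18+11+22+30+33 = 139
DC - J3 - A7 - W9 - X1 - U4 - DC: 25+21+30+26+11+18 = 131
DC - J3 - A7 - W9 - U4 - X1 - DC: 25+21+30+24+11+7 = 118
… (46 more)
DC - X1 - A7 - J3 - W9 - U4 - DC: 7+19+21+11+24+18 = 100  ← best
The minimum is 100.
One optimal route: DC → X1 → A7 → J3 → W9 → U4 → DC (or its reverse).

Shortest round trip = 100 miles.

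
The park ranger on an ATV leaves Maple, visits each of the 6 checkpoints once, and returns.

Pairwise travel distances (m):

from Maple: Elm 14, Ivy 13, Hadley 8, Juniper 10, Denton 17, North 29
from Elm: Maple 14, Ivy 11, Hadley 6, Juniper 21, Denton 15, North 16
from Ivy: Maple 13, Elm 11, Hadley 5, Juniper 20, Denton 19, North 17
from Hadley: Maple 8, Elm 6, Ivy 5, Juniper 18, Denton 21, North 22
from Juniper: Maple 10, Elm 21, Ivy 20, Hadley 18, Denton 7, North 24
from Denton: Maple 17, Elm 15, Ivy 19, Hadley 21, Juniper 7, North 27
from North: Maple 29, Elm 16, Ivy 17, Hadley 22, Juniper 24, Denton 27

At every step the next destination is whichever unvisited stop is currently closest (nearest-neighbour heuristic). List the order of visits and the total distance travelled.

Nearest-neighbour total = 99 m; route Maple → Hadley → Ivy → Elm → Denton → Juniper → North → Maple.

From Maple: distances to unvisited — Hadley=8, Juniper=10, Ivy=13, Elm=14, Denton=17, North=29. Nearest is Hadley (8).
From Hadley: distances to unvisited — Ivy=5, Elm=6, Juniper=18, Denton=21, North=22. Nearest is Ivy (5).
From Ivy: distances to unvisited — Elm=11, North=17, Denton=19, Juniper=20. Nearest is Elm (11).
From Elm: distances to unvisited — Denton=15, North=16, Juniper=21. Nearest is Denton (15).
From Denton: distances to unvisited — Juniper=7, North=27. Nearest is Juniper (7).
From Juniper: distances to unvisited — North=24. Nearest is North (24).
Return North→Maple: 29.
Total = 8 + 5 + 11 + 15 + 7 + 24 + 29 = 99.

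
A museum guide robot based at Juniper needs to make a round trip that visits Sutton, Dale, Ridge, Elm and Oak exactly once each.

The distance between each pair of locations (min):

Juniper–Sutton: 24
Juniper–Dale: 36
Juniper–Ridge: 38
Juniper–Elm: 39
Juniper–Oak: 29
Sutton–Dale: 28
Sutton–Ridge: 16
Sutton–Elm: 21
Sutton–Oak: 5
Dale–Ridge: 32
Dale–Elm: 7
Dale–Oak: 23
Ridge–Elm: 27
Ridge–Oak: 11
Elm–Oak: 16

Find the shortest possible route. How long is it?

There are 60 distinct closed tours to check (reversals are equivalent).
Juniper - Sutton - Dale - Ridge - Elm - Oak - Juniper: 24+28+32+27+16+29 = 156
Juniper - Sutton - Dale - Ridge - Oak - Elm - Juniper: 24+28+32+11+16+39 = 150
Juniper - Sutton - Dale - Elm - Ridge - Oak - Juniper: 24+28+7+27+11+29 = 126
Juniper - Sutton - Dale - Elm - Oak - Ridge - Juniper: 24+28+7+16+11+38 = 124
Juniper - Sutton - Dale - Oak - Ridge - Elm - Juniper: 24+28+23+11+27+39 = 152
Juniper - Sutton - Dale - Oak - Elm - Ridge - Juniper: 24+28+23+16+27+38 = 156
Juniper - Sutton - Ridge - Dale - Elm - Oak - Juniper: 24+16+32+7+16+29 = 124
Juniper - Sutton - Ridge - Dale - Oak - Elm - Juniper: 24+16+32+23+16+39 = 150
Juniper - Sutton - Ridge - Elm - Dale - Oak - Juniper: 24+16+27+7+23+29 = 126
Juniper - Sutton - Ridge - Elm - Oak - Dale - Juniper: 24+16+27+16+23+36 = 142
Juniper - Sutton - Ridge - Oak - Dale - Elm - Juniper: 24+16+11+23+7+39 = 120
Juniper - Sutton - Ridge - Oak - Elm - Dale - Juniper: 24+16+11+16+7+36 = 110
Juniper - Sutton - Elm - Dale - Ridge - Oak - Juniper: 24+21+7+32+11+29 = 124
Juniper - Sutton - Elm - Dale - Oak - Ridge - Juniper: 24+21+7+23+11+38 = 124
… (46 more)
The minimum is 110.
One optimal route: Juniper → Sutton → Ridge → Oak → Elm → Dale → Juniper (or its reverse).

Shortest round trip = 110 min.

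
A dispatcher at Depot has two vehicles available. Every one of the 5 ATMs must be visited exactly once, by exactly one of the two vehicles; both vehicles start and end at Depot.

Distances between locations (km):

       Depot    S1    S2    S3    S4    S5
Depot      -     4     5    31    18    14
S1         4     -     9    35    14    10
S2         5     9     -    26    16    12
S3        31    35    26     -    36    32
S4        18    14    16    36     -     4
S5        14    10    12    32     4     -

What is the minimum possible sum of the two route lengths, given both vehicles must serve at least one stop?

There are 2^4 − 1 = 15 ways to divide the 5 stops into two non-empty groups. For each, the best each vehicle can do is its own shortest tour through its group:
  {S1} + {S2, S3, S4, S5}: 8 + 85 = 93
  {S2} + {S1, S3, S4, S5}: 10 + 85 = 95
  {S1, S2} + {S3, S4, S5}: 18 + 85 = 103
  {S3} + {S1, S2, S4, S5}: 62 + 39 = 101
  {S1, S3} + {S2, S4, S5}: 70 + 39 = 109
  {S2, S3} + {S1, S4, S5}: 62 + 36 = 98
  … (15 splits in total)
Best: vehicle 1 Depot → S1 → Depot = 8; vehicle 2 Depot → S2 → S3 → S4 → S5 → Depot = 85; combined 93.

93 km — the smallest possible combined total.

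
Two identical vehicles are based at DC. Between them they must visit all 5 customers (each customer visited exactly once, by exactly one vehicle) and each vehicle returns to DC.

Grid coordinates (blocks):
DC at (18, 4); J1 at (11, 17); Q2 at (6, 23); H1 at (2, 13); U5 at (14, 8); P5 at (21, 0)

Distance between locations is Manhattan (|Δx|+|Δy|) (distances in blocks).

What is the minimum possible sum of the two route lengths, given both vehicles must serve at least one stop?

Minimum combined distance: 84 blocks.

Try each way of splitting the stops between the two vehicles (each non-empty) and, for each split, find the best tour for each vehicle:
  {J1} + {Q2, H1, U5, P5}: 40 + 84 = 124
  {Q2} + {J1, H1, U5, P5}: 62 + 72 = 134
  {J1, Q2} + {H1, U5, P5}: 62 + 64 = 126
  {H1} + {J1, Q2, U5, P5}: 50 + 76 = 126
  {J1, H1} + {Q2, U5, P5}: 58 + 76 = 134
  {Q2, H1} + {J1, U5, P5}: 70 + 54 = 124
  … (15 splits in total)
  {J1, Q2, H1, U5} + {P5}: 70 + 14 = 84  ← best
Best: vehicle 1 DC → J1 → Q2 → H1 → U5 → DC = 70; vehicle 2 DC → P5 → DC = 14; combined 84.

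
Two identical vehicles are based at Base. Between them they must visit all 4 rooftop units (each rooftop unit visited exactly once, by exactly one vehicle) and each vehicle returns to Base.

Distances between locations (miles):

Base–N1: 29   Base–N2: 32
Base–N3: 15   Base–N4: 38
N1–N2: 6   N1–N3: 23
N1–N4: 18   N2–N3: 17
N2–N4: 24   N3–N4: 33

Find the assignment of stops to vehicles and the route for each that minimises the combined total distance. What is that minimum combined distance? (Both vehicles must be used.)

124 miles — the smallest possible combined total.

Try each way of splitting the stops between the two vehicles (each non-empty) and, for each split, find the best tour for each vehicle:
  {N1} + {N2, N3, N4}: 58 + 94 = 152
  {N2} + {N1, N3, N4}: 64 + 94 = 158
  {N1, N2} + {N3, N4}: 67 + 86 = 153
  {N3} + {N1, N2, N4}: 30 + 94 = 124
  {N1, N3} + {N2, N4}: 67 + 94 = 161
  {N2, N3} + {N1, N4}: 64 + 85 = 149
  … (7 splits in total)
Best: vehicle 1 Base → N3 → Base = 30; vehicle 2 Base → N2 → N1 → N4 → Base = 94; combined 124.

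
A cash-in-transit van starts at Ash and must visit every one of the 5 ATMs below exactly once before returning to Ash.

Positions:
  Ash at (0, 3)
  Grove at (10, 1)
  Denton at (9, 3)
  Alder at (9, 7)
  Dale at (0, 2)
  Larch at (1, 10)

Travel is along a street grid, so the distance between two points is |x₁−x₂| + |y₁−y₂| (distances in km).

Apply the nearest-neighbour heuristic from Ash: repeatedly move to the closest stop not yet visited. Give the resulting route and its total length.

Nearest-neighbour total = 40 km; route Ash → Dale → Larch → Alder → Denton → Grove → Ash.

At Ash the remaining stops are Dale 1, Larch 8, Denton 9, Grove 12, Alder 13; go to Dale.
At Dale the remaining stops are Larch 9, Denton 10, Grove 11, Alder 14; go to Larch.
At Larch the remaining stops are Alder 11, Denton 15, Grove 18; go to Alder.
At Alder the remaining stops are Denton 4, Grove 7; go to Denton.
At Denton the remaining stops are Grove 3; go to Grove.
Return Grove→Ash: 12.
Total = 1 + 9 + 11 + 4 + 3 + 12 = 40.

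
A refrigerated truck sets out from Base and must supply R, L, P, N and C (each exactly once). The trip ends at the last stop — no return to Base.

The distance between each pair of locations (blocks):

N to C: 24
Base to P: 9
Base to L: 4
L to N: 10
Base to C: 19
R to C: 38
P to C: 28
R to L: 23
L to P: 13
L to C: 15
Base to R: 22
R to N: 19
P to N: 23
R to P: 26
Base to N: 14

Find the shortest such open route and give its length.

There are 5! = 120 possible orderings.
Base - R - L - P - N - C: 22+23+13+23+24 = 105
Base - R - L - P - C - N: 22+23+13+28+24 = 110
Base - R - L - N - P - C: 22+23+10+23+28 = 106
Base - R - L - N - C - P: 22+23+10+24+28 = 107
Base - R - L - C - P - N: 22+23+15+28+23 = 111
Base - R - L - C - N - P: 22+23+15+24+23 = 107
Base - R - P - L - N - C: 22+26+13+10+24 = 95
Base - R - P - L - C - N: 22+26+13+15+24 = 100
Base - R - P - N - L - C: 22+26+23+10+15 = 96
Base - R - P - N - C - L: 22+26+23+24+15 = 110
Base - R - P - C - L - N: 22+26+28+15+10 = 101
Base - R - P - C - N - L: 22+26+28+24+10 = 110
Base - R - N - L - P - C: 22+19+10+13+28 = 92
Base - R - N - L - C - P: 22+19+10+15+28 = 94
… (106 more)
Base - P - R - N - L - C: 9+26+19+10+15 = 79  ← best
The minimum is 79.
One shortest path: Base → P → R → N → L → C.

79 blocks — the minimum one-way total.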